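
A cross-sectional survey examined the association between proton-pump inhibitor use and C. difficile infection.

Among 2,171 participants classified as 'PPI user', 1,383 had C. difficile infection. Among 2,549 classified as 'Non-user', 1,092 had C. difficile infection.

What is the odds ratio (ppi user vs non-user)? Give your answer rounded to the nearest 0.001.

2.342

From the description: a = 1383, b = 788, c = 1092, d = 1457.
OR = (a·d)/(b·c) = (1383 × 1457) / (788 × 1092) = 2015031 / 860496 = 2.34171
The odds of C. difficile infection are about 2.34 times as high in the ppi user group.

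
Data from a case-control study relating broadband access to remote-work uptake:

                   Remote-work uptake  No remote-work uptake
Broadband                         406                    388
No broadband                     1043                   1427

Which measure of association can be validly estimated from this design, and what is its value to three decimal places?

1.432

Cells: a = 406, b = 388, c = 1043, d = 1427.
This is a case-control study: participants were sampled on outcome status, so risks in the source population cannot be estimated directly — relative risk is not valid here. The odds ratio is the appropriate measure.
OR = (a·d)/(b·c) = (406 × 1427) / (388 × 1043) = 579362 / 404684 = 1.43164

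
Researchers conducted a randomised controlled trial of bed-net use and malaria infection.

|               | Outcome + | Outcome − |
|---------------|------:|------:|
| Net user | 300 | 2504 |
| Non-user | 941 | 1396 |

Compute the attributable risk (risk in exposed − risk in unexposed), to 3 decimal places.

Cells: a = 300, b = 2504, c = 941, d = 1396.
Risk in exposed = 300/2804 = 0.106990; risk in unexposed = 941/2337 = 0.402653.
Risk difference = 0.106990 − 0.402653 = -0.295663

-0.296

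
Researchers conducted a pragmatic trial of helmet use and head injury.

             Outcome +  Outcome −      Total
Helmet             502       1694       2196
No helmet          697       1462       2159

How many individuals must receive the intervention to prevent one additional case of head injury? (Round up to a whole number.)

11

Risk in treated group = 502/2196 = 0.22860; risk in control = 697/2159 = 0.32283.
Absolute risk reduction = 0.32283 − 0.22860 = 0.09424
NNT = 1 / ARR = 1 / 0.09424 = 10.612 → round up → 11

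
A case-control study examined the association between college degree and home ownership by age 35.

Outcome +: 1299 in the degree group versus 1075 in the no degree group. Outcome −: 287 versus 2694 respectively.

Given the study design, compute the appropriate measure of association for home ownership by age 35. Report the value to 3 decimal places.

From the description: a = 1299, b = 287, c = 1075, d = 2694.
This is a case-control study: participants were sampled on outcome status, so risks in the source population cannot be estimated directly — relative risk is not valid here. The odds ratio is the appropriate measure.
OR = (a·d)/(b·c) = (1299 × 2694) / (287 × 1075) = 3499506 / 308525 = 11.34270

11.343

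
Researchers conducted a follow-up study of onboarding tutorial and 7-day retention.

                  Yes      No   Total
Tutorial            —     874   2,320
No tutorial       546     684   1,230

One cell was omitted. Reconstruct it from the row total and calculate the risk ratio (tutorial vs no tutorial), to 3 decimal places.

1.404

The missing cell is in the exposed row: 2320 − 874 = 1446.
So a = 1446, b = 874, c = 546, d = 684.
RR = [a/(a+b)] / [c/(c+d)] = (1446/2320) / (546/1230) = 0.62328/0.44390 = 1.40408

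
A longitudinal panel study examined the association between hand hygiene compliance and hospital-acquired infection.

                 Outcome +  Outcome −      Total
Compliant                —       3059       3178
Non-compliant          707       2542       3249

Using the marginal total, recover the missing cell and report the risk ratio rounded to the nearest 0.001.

0.172

The missing cell is in the exposed row: 3178 − 3059 = 119.
So a = 119, b = 3059, c = 707, d = 2542.
RR = [a/(a+b)] / [c/(c+d)] = (119/3178) / (707/3249) = 0.03744/0.21761 = 0.17208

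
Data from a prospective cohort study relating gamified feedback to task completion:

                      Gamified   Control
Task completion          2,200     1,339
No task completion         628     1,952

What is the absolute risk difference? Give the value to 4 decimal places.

Reading the table with exposure as columns: a = 2200 (Gamified, case), b = 628 (Gamified, non-case), c = 1339 (Control, case), d = 1952.
Risk in exposed = 2200/2828 = 0.777935; risk in unexposed = 1339/3291 = 0.406867.
Risk difference = 0.777935 − 0.406867 = 0.371068

0.3711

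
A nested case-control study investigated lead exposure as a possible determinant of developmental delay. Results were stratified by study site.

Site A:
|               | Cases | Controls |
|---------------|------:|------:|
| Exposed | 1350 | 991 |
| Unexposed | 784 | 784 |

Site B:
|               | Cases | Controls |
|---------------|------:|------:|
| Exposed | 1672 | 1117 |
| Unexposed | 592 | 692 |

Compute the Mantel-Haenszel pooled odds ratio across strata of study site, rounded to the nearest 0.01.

1.54

OR_MH = Σ(aᵢdᵢ/nᵢ) / Σ(bᵢcᵢ/nᵢ), where nᵢ is the stratum total.
Stratum 1 (Site A): n = 3909; a·d/n = 1350·784/3909 = 270.7598; b·c/n = 991·784/3909 = 198.7577
Stratum 2 (Site B): n = 4073; a·d/n = 1672·692/4073 = 284.0717; b·c/n = 1117·592/4073 = 162.3531
OR_MH = (270.7598 + 284.0717) / (198.7577 + 162.3531) = 554.8315 / 361.1108 = 1.53646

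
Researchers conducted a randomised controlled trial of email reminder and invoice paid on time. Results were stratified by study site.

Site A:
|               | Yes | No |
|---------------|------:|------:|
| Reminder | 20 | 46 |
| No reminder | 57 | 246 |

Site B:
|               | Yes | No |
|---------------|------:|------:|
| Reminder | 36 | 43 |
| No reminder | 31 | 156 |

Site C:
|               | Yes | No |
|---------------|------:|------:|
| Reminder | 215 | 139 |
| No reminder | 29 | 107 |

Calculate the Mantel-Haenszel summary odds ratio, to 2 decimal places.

4.00

OR_MH = Σ(aᵢdᵢ/nᵢ) / Σ(bᵢcᵢ/nᵢ), where nᵢ is the stratum total.
Stratum 1 (Site A): n = 369; a·d/n = 20·246/369 = 13.3333; b·c/n = 46·57/369 = 7.1057
Stratum 2 (Site B): n = 266; a·d/n = 36·156/266 = 21.1128; b·c/n = 43·31/266 = 5.0113
Stratum 3 (Site C): n = 490; a·d/n = 215·107/490 = 46.9490; b·c/n = 139·29/490 = 8.2265
OR_MH = (13.3333 + 21.1128 + 46.9490) / (7.1057 + 5.0113 + 8.2265) = 81.3951 / 20.3435 = 4.00104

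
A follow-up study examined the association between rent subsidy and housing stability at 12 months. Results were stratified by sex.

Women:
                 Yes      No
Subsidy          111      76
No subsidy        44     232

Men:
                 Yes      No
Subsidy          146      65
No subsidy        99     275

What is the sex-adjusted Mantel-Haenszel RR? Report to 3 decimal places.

2.983

RR_MH = Σ(aᵢ·n₀ᵢ/nᵢ) / Σ(cᵢ·n₁ᵢ/nᵢ), with n₁ᵢ = aᵢ+bᵢ (exposed), n₀ᵢ = cᵢ+dᵢ (unexposed), nᵢ = n₁ᵢ+n₀ᵢ.
Stratum 1 (Women): n₁ = 187, n₀ = 276, n = 463; a·n₀/n = 111·276/463 = 66.1685; c·n₁/n = 44·187/463 = 17.7711
Stratum 2 (Men): n₁ = 211, n₀ = 374, n = 585; a·n₀/n = 146·374/585 = 93.3402; c·n₁/n = 99·211/585 = 35.7077
RR_MH = (66.1685 + 93.3402) / (17.7711 + 35.7077) = 159.5086 / 53.4788 = 2.98265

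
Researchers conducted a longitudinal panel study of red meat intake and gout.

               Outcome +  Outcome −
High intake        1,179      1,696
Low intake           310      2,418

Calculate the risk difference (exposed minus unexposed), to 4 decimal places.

Cells: a = 1179, b = 1696, c = 310, d = 2418.
Risk in exposed = 1179/2875 = 0.410087; risk in unexposed = 310/2728 = 0.113636.
Risk difference = 0.410087 − 0.113636 = 0.296451

0.2965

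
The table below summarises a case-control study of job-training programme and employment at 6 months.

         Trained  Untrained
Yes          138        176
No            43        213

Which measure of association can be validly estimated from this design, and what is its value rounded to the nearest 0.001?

Reading the table with exposure as columns: a = 138 (Trained, case), b = 43 (Trained, non-case), c = 176 (Untrained, case), d = 213.
This is a case-control study: participants were sampled on outcome status, so risks in the source population cannot be estimated directly — relative risk is not valid here. The odds ratio is the appropriate measure.
OR = (a·d)/(b·c) = (138 × 213) / (43 × 176) = 29394 / 7568 = 3.88399

3.884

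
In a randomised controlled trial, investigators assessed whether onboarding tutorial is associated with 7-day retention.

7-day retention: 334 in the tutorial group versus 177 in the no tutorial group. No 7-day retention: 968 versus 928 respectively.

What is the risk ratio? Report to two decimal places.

From the description: a = 334, b = 968, c = 177, d = 928.
Risk in exposed = 334/1302 = 0.25653; risk in unexposed = 177/1105 = 0.16018.
RR = 0.25653 / 0.16018 = 1.60149
The risk among the exposed is 1.60 times that among the unexposed.

1.60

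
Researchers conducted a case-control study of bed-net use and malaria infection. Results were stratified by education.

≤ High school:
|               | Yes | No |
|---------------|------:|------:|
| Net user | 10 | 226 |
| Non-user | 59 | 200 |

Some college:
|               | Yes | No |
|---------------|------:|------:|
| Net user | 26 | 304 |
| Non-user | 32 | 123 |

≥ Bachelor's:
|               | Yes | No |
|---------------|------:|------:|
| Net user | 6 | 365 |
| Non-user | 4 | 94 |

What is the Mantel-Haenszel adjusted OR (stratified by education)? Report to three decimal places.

0.236

OR_MH = Σ(aᵢdᵢ/nᵢ) / Σ(bᵢcᵢ/nᵢ), where nᵢ is the stratum total.
Stratum 1 (≤ High school): n = 495; a·d/n = 10·200/495 = 4.0404; b·c/n = 226·59/495 = 26.9374
Stratum 2 (Some college): n = 485; a·d/n = 26·123/485 = 6.5938; b·c/n = 304·32/485 = 20.0577
Stratum 3 (≥ Bachelor's): n = 469; a·d/n = 6·94/469 = 1.2026; b·c/n = 365·4/469 = 3.1130
OR_MH = (4.0404 + 6.5938 + 1.2026) / (26.9374 + 20.0577 + 3.1130) = 11.8368 / 50.1081 = 0.23622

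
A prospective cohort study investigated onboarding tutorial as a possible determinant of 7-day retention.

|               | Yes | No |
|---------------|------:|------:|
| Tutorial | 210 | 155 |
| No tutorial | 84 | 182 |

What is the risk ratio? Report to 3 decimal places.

1.822

Cells: a = 210, b = 155, c = 84, d = 182.
Risk in exposed = 210/365 = 0.57534; risk in unexposed = 84/266 = 0.31579.
RR = 0.57534 / 0.31579 = 1.82192
The risk among the exposed is 1.82 times that among the unexposed.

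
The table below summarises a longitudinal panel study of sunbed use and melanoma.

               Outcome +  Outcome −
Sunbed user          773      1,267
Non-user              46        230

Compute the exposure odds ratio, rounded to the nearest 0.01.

Cells: a = 773, b = 1267, c = 46, d = 230.
OR = (a·d)/(b·c) = (773 × 230) / (1267 × 46) = 177790 / 58282 = 3.05051
The odds of melanoma are about 3.05 times as high in the sunbed user group.

3.05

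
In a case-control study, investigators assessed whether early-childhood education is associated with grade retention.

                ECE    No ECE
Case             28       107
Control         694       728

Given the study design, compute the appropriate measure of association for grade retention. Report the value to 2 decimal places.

Reading the table with exposure as columns: a = 28 (ECE, case), b = 694 (ECE, non-case), c = 107 (No ECE, case), d = 728.
This is a case-control study: participants were sampled on outcome status, so risks in the source population cannot be estimated directly — relative risk is not valid here. The odds ratio is the appropriate measure.
OR = (a·d)/(b·c) = (28 × 728) / (694 × 107) = 20384 / 74258 = 0.27450

0.27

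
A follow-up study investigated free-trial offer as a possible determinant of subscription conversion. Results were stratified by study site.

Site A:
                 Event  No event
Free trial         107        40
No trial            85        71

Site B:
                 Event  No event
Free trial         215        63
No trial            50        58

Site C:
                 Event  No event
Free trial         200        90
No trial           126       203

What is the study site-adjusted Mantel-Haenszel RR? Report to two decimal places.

RR_MH = Σ(aᵢ·n₀ᵢ/nᵢ) / Σ(cᵢ·n₁ᵢ/nᵢ), with n₁ᵢ = aᵢ+bᵢ (exposed), n₀ᵢ = cᵢ+dᵢ (unexposed), nᵢ = n₁ᵢ+n₀ᵢ.
Stratum 1 (Site A): n₁ = 147, n₀ = 156, n = 303; a·n₀/n = 107·156/303 = 55.0891; c·n₁/n = 85·147/303 = 41.2376
Stratum 2 (Site B): n₁ = 278, n₀ = 108, n = 386; a·n₀/n = 215·108/386 = 60.1554; c·n₁/n = 50·278/386 = 36.0104
Stratum 3 (Site C): n₁ = 290, n₀ = 329, n = 619; a·n₀/n = 200·329/619 = 106.3005; c·n₁/n = 126·290/619 = 59.0307
RR_MH = (55.0891 + 60.1554 + 106.3005) / (41.2376 + 36.0104 + 59.0307) = 221.5450 / 136.2787 = 1.62568

1.63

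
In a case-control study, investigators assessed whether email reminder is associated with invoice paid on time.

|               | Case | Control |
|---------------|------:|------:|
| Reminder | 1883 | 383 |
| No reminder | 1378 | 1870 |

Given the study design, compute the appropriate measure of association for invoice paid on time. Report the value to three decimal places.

Cells: a = 1883, b = 383, c = 1378, d = 1870.
This is a case-control study: participants were sampled on outcome status, so risks in the source population cannot be estimated directly — relative risk is not valid here. The odds ratio is the appropriate measure.
OR = (a·d)/(b·c) = (1883 × 1870) / (383 × 1378) = 3521210 / 527774 = 6.67181

6.672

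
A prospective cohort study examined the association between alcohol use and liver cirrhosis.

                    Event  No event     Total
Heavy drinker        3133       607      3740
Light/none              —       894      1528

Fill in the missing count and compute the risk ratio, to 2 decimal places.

The missing cell is in the unexposed row: 1528 − 894 = 634.
So a = 3133, b = 607, c = 634, d = 894.
RR = [a/(a+b)] / [c/(c+d)] = (3133/3740) / (634/1528) = 0.83770/0.41492 = 2.01894

2.02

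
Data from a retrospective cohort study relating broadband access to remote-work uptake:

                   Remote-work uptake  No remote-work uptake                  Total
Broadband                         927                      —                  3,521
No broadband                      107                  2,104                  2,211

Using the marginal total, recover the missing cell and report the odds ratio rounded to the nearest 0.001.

7.027

The missing cell is in the exposed row: 3521 − 927 = 2594.
So a = 927, b = 2594, c = 107, d = 2104.
OR = (a·d)/(b·c) = (927 × 2104) / (2594 × 107) = 1950408 / 277558 = 7.02703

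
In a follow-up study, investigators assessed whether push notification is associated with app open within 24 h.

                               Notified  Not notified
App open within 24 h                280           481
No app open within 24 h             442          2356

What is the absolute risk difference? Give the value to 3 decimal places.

0.218

Reading the table with exposure as columns: a = 280 (Notified, case), b = 442 (Notified, non-case), c = 481 (Not notified, case), d = 2356.
Risk in exposed = 280/722 = 0.387812; risk in unexposed = 481/2837 = 0.169545.
Risk difference = 0.387812 − 0.169545 = 0.218266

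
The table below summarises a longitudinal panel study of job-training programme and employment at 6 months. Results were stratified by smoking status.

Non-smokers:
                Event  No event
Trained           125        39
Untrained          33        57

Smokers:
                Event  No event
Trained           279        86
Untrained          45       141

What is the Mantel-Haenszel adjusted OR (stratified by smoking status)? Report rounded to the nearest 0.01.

OR_MH = Σ(aᵢdᵢ/nᵢ) / Σ(bᵢcᵢ/nᵢ), where nᵢ is the stratum total.
Stratum 1 (Non-smokers): n = 254; a·d/n = 125·57/254 = 28.0512; b·c/n = 39·33/254 = 5.0669
Stratum 2 (Smokers): n = 551; a·d/n = 279·141/551 = 71.3956; b·c/n = 86·45/551 = 7.0236
OR_MH = (28.0512 + 71.3956) / (5.0669 + 7.0236) = 99.4468 / 12.0905 = 8.22519

8.23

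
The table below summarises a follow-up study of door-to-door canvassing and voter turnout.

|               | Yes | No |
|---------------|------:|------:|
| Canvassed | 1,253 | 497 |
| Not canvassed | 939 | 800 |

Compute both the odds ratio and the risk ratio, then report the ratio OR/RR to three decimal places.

Cells: a = 1253, b = 497, c = 939, d = 800.
OR = (1253·800)/(497·939) = 1002400/466683 = 2.14792
Risk in exposed = 1253/1750 = 0.71600; risk in unexposed = 939/1739 = 0.53997; RR = 1.32601
OR/RR = 2.14792 / 1.32601 = 1.61984
The outcome is not rare, so the OR lies further from 1 than the RR.

1.620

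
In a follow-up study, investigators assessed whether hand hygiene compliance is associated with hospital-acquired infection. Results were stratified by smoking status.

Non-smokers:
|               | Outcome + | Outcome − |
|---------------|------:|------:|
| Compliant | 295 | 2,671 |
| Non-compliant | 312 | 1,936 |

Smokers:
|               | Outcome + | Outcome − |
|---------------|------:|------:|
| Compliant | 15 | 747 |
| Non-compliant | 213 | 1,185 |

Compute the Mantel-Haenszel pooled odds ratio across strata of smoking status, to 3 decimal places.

0.504

OR_MH = Σ(aᵢdᵢ/nᵢ) / Σ(bᵢcᵢ/nᵢ), where nᵢ is the stratum total.
Stratum 1 (Non-smokers): n = 5214; a·d/n = 295·1936/5214 = 109.5359; b·c/n = 2671·312/5214 = 159.8297
Stratum 2 (Smokers): n = 2160; a·d/n = 15·1185/2160 = 8.2292; b·c/n = 747·213/2160 = 73.6625
OR_MH = (109.5359 + 8.2292) / (159.8297 + 73.6625) = 117.7650 / 233.4922 = 0.50436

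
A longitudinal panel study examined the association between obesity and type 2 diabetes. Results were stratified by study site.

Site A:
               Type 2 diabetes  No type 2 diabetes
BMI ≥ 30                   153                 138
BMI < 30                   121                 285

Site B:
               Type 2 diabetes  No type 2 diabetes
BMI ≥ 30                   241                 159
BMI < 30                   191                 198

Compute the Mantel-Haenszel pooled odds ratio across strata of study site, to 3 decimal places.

OR_MH = Σ(aᵢdᵢ/nᵢ) / Σ(bᵢcᵢ/nᵢ), where nᵢ is the stratum total.
Stratum 1 (Site A): n = 697; a·d/n = 153·285/697 = 62.5610; b·c/n = 138·121/697 = 23.9570
Stratum 2 (Site B): n = 789; a·d/n = 241·198/789 = 60.4791; b·c/n = 159·191/789 = 38.4905
OR_MH = (62.5610 + 60.4791) / (23.9570 + 38.4905) = 123.0401 / 62.4475 = 1.97030

1.970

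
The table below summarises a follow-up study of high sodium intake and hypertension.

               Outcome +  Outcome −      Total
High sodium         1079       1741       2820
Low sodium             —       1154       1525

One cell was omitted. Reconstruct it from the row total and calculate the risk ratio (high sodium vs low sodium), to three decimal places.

The missing cell is in the unexposed row: 1525 − 1154 = 371.
So a = 1079, b = 1741, c = 371, d = 1154.
RR = [a/(a+b)] / [c/(c+d)] = (1079/2820) / (371/1525) = 0.38262/0.24328 = 1.57278

1.573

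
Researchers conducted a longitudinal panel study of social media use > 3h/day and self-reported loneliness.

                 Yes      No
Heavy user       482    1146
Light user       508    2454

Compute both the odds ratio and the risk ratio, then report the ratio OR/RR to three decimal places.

1.177

Cells: a = 482, b = 1146, c = 508, d = 2454.
OR = (482·2454)/(1146·508) = 1182828/582168 = 2.03176
Risk in exposed = 482/1628 = 0.29607; risk in unexposed = 508/2962 = 0.17151; RR = 1.72629
OR/RR = 2.03176 / 1.72629 = 1.17695
The outcome is not rare, so the OR lies further from 1 than the RR.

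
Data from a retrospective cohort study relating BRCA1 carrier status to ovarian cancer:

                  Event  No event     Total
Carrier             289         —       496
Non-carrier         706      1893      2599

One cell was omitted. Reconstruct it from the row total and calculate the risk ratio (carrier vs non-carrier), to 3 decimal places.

The missing cell is in the exposed row: 496 − 289 = 207.
So a = 289, b = 207, c = 706, d = 1893.
RR = [a/(a+b)] / [c/(c+d)] = (289/496) / (706/2599) = 0.58266/0.27164 = 2.14495

2.145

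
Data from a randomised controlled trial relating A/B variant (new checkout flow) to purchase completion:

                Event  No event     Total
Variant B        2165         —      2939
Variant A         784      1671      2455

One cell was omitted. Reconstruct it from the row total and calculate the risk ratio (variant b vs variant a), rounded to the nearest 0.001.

The missing cell is in the exposed row: 2939 − 2165 = 774.
So a = 2165, b = 774, c = 784, d = 1671.
RR = [a/(a+b)] / [c/(c+d)] = (2165/2939) / (784/2455) = 0.73665/0.31935 = 2.30671

2.307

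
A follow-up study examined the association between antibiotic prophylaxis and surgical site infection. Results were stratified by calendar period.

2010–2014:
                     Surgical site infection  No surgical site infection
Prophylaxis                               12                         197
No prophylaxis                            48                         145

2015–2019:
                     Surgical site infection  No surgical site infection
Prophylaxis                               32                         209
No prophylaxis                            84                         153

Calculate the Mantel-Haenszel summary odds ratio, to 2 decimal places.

0.24

OR_MH = Σ(aᵢdᵢ/nᵢ) / Σ(bᵢcᵢ/nᵢ), where nᵢ is the stratum total.
Stratum 1 (2010–2014): n = 402; a·d/n = 12·145/402 = 4.3284; b·c/n = 197·48/402 = 23.5224
Stratum 2 (2015–2019): n = 478; a·d/n = 32·153/478 = 10.2427; b·c/n = 209·84/478 = 36.7280
OR_MH = (4.3284 + 10.2427) / (23.5224 + 36.7280) = 14.5710 / 60.2504 = 0.24184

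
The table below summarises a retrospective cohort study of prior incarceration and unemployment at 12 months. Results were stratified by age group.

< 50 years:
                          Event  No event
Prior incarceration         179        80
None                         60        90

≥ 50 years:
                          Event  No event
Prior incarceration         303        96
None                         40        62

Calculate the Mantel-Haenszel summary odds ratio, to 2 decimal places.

OR_MH = Σ(aᵢdᵢ/nᵢ) / Σ(bᵢcᵢ/nᵢ), where nᵢ is the stratum total.
Stratum 1 (< 50 years): n = 409; a·d/n = 179·90/409 = 39.3888; b·c/n = 80·60/409 = 11.7359
Stratum 2 (≥ 50 years): n = 501; a·d/n = 303·62/501 = 37.4970; b·c/n = 96·40/501 = 7.6647
OR_MH = (39.3888 + 37.4970) / (11.7359 + 7.6647) = 76.8858 / 19.4006 = 3.96306

3.96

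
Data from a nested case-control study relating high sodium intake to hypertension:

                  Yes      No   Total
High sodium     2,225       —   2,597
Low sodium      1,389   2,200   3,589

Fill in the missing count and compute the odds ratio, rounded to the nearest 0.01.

The missing cell is in the exposed row: 2597 − 2225 = 372.
So a = 2225, b = 372, c = 1389, d = 2200.
OR = (a·d)/(b·c) = (2225 × 2200) / (372 × 1389) = 4895000 / 516708 = 9.47344

9.47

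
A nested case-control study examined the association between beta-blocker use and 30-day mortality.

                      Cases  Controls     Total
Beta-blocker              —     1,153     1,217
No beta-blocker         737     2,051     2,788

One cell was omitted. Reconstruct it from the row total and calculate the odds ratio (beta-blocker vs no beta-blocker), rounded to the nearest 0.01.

0.15

The missing cell is in the exposed row: 1217 − 1153 = 64.
So a = 64, b = 1153, c = 737, d = 2051.
OR = (a·d)/(b·c) = (64 × 2051) / (1153 × 737) = 131264 / 849761 = 0.15447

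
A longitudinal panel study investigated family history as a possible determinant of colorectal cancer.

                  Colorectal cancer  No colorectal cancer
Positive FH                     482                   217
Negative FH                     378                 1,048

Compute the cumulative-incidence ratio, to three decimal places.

2.601

Cells: a = 482, b = 217, c = 378, d = 1048.
Risk in exposed = 482/699 = 0.68956; risk in unexposed = 378/1426 = 0.26508.
RR = 0.68956 / 0.26508 = 2.60134
The risk among the exposed is 2.60 times that among the unexposed.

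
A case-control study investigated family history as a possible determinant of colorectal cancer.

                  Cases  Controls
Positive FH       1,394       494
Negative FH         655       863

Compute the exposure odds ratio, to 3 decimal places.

Cells: a = 1394, b = 494, c = 655, d = 863.
OR = (a·d)/(b·c) = (1394 × 863) / (494 × 655) = 1203022 / 323570 = 3.71797
The odds of colorectal cancer are about 3.72 times as high in the positive fh group.

3.718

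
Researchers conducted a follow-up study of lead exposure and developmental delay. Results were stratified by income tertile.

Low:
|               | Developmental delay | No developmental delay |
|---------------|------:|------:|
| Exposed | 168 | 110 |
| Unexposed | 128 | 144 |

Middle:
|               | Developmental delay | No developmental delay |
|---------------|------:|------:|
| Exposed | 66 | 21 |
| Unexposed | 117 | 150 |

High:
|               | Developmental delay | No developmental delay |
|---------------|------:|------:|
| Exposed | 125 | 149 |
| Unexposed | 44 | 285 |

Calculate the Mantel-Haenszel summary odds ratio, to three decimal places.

3.018

OR_MH = Σ(aᵢdᵢ/nᵢ) / Σ(bᵢcᵢ/nᵢ), where nᵢ is the stratum total.
Stratum 1 (Low): n = 550; a·d/n = 168·144/550 = 43.9855; b·c/n = 110·128/550 = 25.6000
Stratum 2 (Middle): n = 354; a·d/n = 66·150/354 = 27.9661; b·c/n = 21·117/354 = 6.9407
Stratum 3 (High): n = 603; a·d/n = 125·285/603 = 59.0796; b·c/n = 149·44/603 = 10.8723
OR_MH = (43.9855 + 27.9661 + 59.0796) / (25.6000 + 6.9407 + 10.8723) = 131.0312 / 43.4130 = 3.01825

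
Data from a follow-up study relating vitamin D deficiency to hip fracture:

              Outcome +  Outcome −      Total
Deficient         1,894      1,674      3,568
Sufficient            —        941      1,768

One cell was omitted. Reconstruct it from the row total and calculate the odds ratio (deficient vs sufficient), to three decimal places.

The missing cell is in the unexposed row: 1768 − 941 = 827.
So a = 1894, b = 1674, c = 827, d = 941.
OR = (a·d)/(b·c) = (1894 × 941) / (1674 × 827) = 1782254 / 1384398 = 1.28739

1.287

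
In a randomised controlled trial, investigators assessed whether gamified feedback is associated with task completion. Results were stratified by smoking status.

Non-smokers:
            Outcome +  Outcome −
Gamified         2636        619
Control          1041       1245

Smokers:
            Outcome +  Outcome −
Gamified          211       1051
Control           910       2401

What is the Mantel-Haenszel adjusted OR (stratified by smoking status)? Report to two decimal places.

2.16

OR_MH = Σ(aᵢdᵢ/nᵢ) / Σ(bᵢcᵢ/nᵢ), where nᵢ is the stratum total.
Stratum 1 (Non-smokers): n = 5541; a·d/n = 2636·1245/5541 = 592.2794; b·c/n = 619·1041/5541 = 116.2929
Stratum 2 (Smokers): n = 4573; a·d/n = 211·2401/4573 = 110.7831; b·c/n = 1051·910/4573 = 209.1428
OR_MH = (592.2794 + 110.7831) / (116.2929 + 209.1428) = 703.0624 / 325.4357 = 2.16037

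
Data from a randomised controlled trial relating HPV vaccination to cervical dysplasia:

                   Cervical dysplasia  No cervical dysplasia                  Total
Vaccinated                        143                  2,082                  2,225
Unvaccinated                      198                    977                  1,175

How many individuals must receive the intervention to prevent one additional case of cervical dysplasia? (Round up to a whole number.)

10

Risk in treated group = 143/2225 = 0.06427; risk in control = 198/1175 = 0.16851.
Absolute risk reduction = 0.16851 − 0.06427 = 0.10424
NNT = 1 / ARR = 1 / 0.10424 = 9.593 → round up → 10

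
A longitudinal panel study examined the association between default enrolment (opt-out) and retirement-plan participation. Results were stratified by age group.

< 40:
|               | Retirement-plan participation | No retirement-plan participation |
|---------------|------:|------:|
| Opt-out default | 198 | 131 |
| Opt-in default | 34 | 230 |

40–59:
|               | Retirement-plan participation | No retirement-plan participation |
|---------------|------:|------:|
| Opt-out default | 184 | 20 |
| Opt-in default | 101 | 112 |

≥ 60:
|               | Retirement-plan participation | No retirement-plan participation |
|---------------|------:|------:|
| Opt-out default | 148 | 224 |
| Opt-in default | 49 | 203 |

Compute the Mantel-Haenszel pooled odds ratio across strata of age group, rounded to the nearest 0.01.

5.82

OR_MH = Σ(aᵢdᵢ/nᵢ) / Σ(bᵢcᵢ/nᵢ), where nᵢ is the stratum total.
Stratum 1 (< 40): n = 593; a·d/n = 198·230/593 = 76.7960; b·c/n = 131·34/593 = 7.5110
Stratum 2 (40–59): n = 417; a·d/n = 184·112/417 = 49.4197; b·c/n = 20·101/417 = 4.8441
Stratum 3 (≥ 60): n = 624; a·d/n = 148·203/624 = 48.1474; b·c/n = 224·49/624 = 17.5897
OR_MH = (76.7960 + 49.4197 + 48.1474) / (7.5110 + 4.8441 + 17.5897) = 174.3631 / 29.9448 = 5.82281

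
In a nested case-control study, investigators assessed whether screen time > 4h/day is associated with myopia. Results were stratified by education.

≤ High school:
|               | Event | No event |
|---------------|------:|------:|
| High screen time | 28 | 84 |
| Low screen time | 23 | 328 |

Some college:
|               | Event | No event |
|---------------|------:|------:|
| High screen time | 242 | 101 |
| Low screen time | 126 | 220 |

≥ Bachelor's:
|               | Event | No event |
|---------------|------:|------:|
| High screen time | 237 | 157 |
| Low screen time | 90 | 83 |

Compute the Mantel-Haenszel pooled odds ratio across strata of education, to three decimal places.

OR_MH = Σ(aᵢdᵢ/nᵢ) / Σ(bᵢcᵢ/nᵢ), where nᵢ is the stratum total.
Stratum 1 (≤ High school): n = 463; a·d/n = 28·328/463 = 19.8359; b·c/n = 84·23/463 = 4.1728
Stratum 2 (Some college): n = 689; a·d/n = 242·220/689 = 77.2714; b·c/n = 101·126/689 = 18.4702
Stratum 3 (≥ Bachelor's): n = 567; a·d/n = 237·83/567 = 34.6931; b·c/n = 157·90/567 = 24.9206
OR_MH = (19.8359 + 77.2714 + 34.6931) / (4.1728 + 18.4702 + 24.9206) = 131.8004 / 47.5637 = 2.77103

2.771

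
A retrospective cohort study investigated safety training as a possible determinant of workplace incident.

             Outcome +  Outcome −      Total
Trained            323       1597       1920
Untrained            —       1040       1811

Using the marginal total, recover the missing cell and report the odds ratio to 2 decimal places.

0.27

The missing cell is in the unexposed row: 1811 − 1040 = 771.
So a = 323, b = 1597, c = 771, d = 1040.
OR = (a·d)/(b·c) = (323 × 1040) / (1597 × 771) = 335920 / 1231287 = 0.27282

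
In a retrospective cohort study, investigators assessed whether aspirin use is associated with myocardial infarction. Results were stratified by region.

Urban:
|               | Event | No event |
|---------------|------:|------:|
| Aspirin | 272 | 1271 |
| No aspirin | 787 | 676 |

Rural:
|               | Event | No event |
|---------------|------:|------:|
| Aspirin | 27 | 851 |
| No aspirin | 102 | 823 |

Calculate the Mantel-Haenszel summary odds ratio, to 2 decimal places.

OR_MH = Σ(aᵢdᵢ/nᵢ) / Σ(bᵢcᵢ/nᵢ), where nᵢ is the stratum total.
Stratum 1 (Urban): n = 3006; a·d/n = 272·676/3006 = 61.1683; b·c/n = 1271·787/3006 = 332.7601
Stratum 2 (Rural): n = 1803; a·d/n = 27·823/1803 = 12.3245; b·c/n = 851·102/1803 = 48.1431
OR_MH = (61.1683 + 12.3245) / (332.7601 + 48.1431) = 73.4928 / 380.9032 = 0.19294

0.19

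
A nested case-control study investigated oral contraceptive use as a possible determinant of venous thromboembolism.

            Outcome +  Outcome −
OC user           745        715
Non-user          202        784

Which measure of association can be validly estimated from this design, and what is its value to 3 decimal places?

Cells: a = 745, b = 715, c = 202, d = 784.
This is a nested case-control study: participants were sampled on outcome status, so risks in the source population cannot be estimated directly — relative risk is not valid here. The odds ratio is the appropriate measure.
OR = (a·d)/(b·c) = (745 × 784) / (715 × 202) = 584080 / 144430 = 4.04404

4.044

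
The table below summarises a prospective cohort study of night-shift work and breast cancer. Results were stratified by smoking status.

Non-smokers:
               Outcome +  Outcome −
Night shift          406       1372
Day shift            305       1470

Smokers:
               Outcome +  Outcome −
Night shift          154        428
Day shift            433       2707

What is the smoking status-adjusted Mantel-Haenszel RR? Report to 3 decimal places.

RR_MH = Σ(aᵢ·n₀ᵢ/nᵢ) / Σ(cᵢ·n₁ᵢ/nᵢ), with n₁ᵢ = aᵢ+bᵢ (exposed), n₀ᵢ = cᵢ+dᵢ (unexposed), nᵢ = n₁ᵢ+n₀ᵢ.
Stratum 1 (Non-smokers): n₁ = 1778, n₀ = 1775, n = 3553; a·n₀/n = 406·1775/3553 = 202.8286; c·n₁/n = 305·1778/3553 = 152.6288
Stratum 2 (Smokers): n₁ = 582, n₀ = 3140, n = 3722; a·n₀/n = 154·3140/3722 = 129.9194; c·n₁/n = 433·582/3722 = 67.7071
RR_MH = (202.8286 + 129.9194) / (152.6288 + 67.7071) = 332.7480 / 220.3359 = 1.51019

1.510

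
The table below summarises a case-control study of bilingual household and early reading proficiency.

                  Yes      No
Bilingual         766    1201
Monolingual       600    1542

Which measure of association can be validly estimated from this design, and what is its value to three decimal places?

1.639

Cells: a = 766, b = 1201, c = 600, d = 1542.
This is a case-control study: participants were sampled on outcome status, so risks in the source population cannot be estimated directly — relative risk is not valid here. The odds ratio is the appropriate measure.
OR = (a·d)/(b·c) = (766 × 1542) / (1201 × 600) = 1181172 / 720600 = 1.63915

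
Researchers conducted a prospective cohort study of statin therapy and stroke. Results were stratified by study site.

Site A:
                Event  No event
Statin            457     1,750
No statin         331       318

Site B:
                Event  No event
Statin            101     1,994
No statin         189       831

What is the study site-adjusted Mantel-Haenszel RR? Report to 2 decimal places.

RR_MH = Σ(aᵢ·n₀ᵢ/nᵢ) / Σ(cᵢ·n₁ᵢ/nᵢ), with n₁ᵢ = aᵢ+bᵢ (exposed), n₀ᵢ = cᵢ+dᵢ (unexposed), nᵢ = n₁ᵢ+n₀ᵢ.
Stratum 1 (Site A): n₁ = 2207, n₀ = 649, n = 2856; a·n₀/n = 457·649/2856 = 103.8491; c·n₁/n = 331·2207/2856 = 255.7833
Stratum 2 (Site B): n₁ = 2095, n₀ = 1020, n = 3115; a·n₀/n = 101·1020/3115 = 33.0722; c·n₁/n = 189·2095/3115 = 127.1124
RR_MH = (103.8491 + 33.0722) / (255.7833 + 127.1124) = 136.9213 / 382.8956 = 0.35759

0.36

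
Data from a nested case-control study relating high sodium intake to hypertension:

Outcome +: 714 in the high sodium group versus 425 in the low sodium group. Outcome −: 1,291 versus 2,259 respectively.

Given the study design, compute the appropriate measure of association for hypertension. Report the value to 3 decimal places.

2.940

From the description: a = 714, b = 1291, c = 425, d = 2259.
This is a nested case-control study: participants were sampled on outcome status, so risks in the source population cannot be estimated directly — relative risk is not valid here. The odds ratio is the appropriate measure.
OR = (a·d)/(b·c) = (714 × 2259) / (1291 × 425) = 1612926 / 548675 = 2.93967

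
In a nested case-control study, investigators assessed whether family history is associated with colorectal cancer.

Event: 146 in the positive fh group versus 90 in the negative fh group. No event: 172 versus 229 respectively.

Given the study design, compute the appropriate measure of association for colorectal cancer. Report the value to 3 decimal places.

2.160

From the description: a = 146, b = 172, c = 90, d = 229.
This is a nested case-control study: participants were sampled on outcome status, so risks in the source population cannot be estimated directly — relative risk is not valid here. The odds ratio is the appropriate measure.
OR = (a·d)/(b·c) = (146 × 229) / (172 × 90) = 33434 / 15480 = 2.15982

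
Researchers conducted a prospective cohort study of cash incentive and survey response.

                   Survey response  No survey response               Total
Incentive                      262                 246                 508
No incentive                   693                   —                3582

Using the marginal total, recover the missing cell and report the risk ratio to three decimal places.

The missing cell is in the unexposed row: 3582 − 693 = 2889.
So a = 262, b = 246, c = 693, d = 2889.
RR = [a/(a+b)] / [c/(c+d)] = (262/508) / (693/3582) = 0.51575/0.19347 = 2.66581

2.666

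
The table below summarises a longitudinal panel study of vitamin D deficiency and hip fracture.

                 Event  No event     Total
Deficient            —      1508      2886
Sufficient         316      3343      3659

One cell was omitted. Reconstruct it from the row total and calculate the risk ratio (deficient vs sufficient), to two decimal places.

5.53

The missing cell is in the exposed row: 2886 − 1508 = 1378.
So a = 1378, b = 1508, c = 316, d = 3343.
RR = [a/(a+b)] / [c/(c+d)] = (1378/2886) / (316/3659) = 0.47748/0.08636 = 5.52877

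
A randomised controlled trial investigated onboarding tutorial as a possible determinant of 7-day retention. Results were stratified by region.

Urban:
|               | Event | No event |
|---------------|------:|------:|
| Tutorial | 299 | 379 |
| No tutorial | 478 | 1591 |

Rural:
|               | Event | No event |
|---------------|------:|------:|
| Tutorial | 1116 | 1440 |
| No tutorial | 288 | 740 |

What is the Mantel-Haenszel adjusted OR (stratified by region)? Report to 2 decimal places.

OR_MH = Σ(aᵢdᵢ/nᵢ) / Σ(bᵢcᵢ/nᵢ), where nᵢ is the stratum total.
Stratum 1 (Urban): n = 2747; a·d/n = 299·1591/2747 = 173.1740; b·c/n = 379·478/2747 = 65.9490
Stratum 2 (Rural): n = 3584; a·d/n = 1116·740/3584 = 230.4241; b·c/n = 1440·288/3584 = 115.7143
OR_MH = (173.1740 + 230.4241) / (65.9490 + 115.7143) = 403.5981 / 181.6633 = 2.22168

2.22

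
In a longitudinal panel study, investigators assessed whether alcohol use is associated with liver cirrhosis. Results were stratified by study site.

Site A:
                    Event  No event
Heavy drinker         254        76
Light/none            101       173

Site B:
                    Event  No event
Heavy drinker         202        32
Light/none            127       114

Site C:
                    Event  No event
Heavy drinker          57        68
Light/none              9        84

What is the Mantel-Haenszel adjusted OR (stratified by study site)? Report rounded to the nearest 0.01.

5.95

OR_MH = Σ(aᵢdᵢ/nᵢ) / Σ(bᵢcᵢ/nᵢ), where nᵢ is the stratum total.
Stratum 1 (Site A): n = 604; a·d/n = 254·173/604 = 72.7517; b·c/n = 76·101/604 = 12.7086
Stratum 2 (Site B): n = 475; a·d/n = 202·114/475 = 48.4800; b·c/n = 32·127/475 = 8.5558
Stratum 3 (Site C): n = 218; a·d/n = 57·84/218 = 21.9633; b·c/n = 68·9/218 = 2.8073
OR_MH = (72.7517 + 48.4800 + 21.9633) / (12.7086 + 8.5558 + 2.8073) = 143.1950 / 24.0717 = 5.94868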